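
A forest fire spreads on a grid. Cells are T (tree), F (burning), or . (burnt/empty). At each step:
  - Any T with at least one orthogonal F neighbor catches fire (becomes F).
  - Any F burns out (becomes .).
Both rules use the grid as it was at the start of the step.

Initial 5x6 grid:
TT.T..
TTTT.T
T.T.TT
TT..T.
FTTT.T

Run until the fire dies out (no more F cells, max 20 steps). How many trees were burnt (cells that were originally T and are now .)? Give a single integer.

Step 1: +2 fires, +1 burnt (F count now 2)
Step 2: +3 fires, +2 burnt (F count now 3)
Step 3: +2 fires, +3 burnt (F count now 2)
Step 4: +2 fires, +2 burnt (F count now 2)
Step 5: +2 fires, +2 burnt (F count now 2)
Step 6: +2 fires, +2 burnt (F count now 2)
Step 7: +1 fires, +2 burnt (F count now 1)
Step 8: +0 fires, +1 burnt (F count now 0)
Fire out after step 8
Initially T: 19, now '.': 25
Total burnt (originally-T cells now '.'): 14

Answer: 14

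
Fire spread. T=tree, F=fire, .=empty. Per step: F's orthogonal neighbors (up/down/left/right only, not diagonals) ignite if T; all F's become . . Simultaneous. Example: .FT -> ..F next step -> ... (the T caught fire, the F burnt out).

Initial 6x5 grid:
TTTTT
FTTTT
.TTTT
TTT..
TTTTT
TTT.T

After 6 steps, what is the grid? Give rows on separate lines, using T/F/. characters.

Step 1: 2 trees catch fire, 1 burn out
  FTTTT
  .FTTT
  .TTTT
  TTT..
  TTTTT
  TTT.T
Step 2: 3 trees catch fire, 2 burn out
  .FTTT
  ..FTT
  .FTTT
  TTT..
  TTTTT
  TTT.T
Step 3: 4 trees catch fire, 3 burn out
  ..FTT
  ...FT
  ..FTT
  TFT..
  TTTTT
  TTT.T
Step 4: 6 trees catch fire, 4 burn out
  ...FT
  ....F
  ...FT
  F.F..
  TFTTT
  TTT.T
Step 5: 5 trees catch fire, 6 burn out
  ....F
  .....
  ....F
  .....
  F.FTT
  TFT.T
Step 6: 3 trees catch fire, 5 burn out
  .....
  .....
  .....
  .....
  ...FT
  F.F.T

.....
.....
.....
.....
...FT
F.F.T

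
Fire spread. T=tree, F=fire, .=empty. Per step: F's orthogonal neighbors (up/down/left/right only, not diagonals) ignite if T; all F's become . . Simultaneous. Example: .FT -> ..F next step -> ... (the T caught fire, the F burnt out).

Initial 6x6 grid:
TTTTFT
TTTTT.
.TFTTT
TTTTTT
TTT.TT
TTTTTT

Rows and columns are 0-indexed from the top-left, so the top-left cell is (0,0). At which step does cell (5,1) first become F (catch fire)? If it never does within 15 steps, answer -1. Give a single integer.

Step 1: cell (5,1)='T' (+7 fires, +2 burnt)
Step 2: cell (5,1)='T' (+7 fires, +7 burnt)
Step 3: cell (5,1)='T' (+7 fires, +7 burnt)
Step 4: cell (5,1)='F' (+6 fires, +7 burnt)
  -> target ignites at step 4
Step 5: cell (5,1)='.' (+3 fires, +6 burnt)
Step 6: cell (5,1)='.' (+1 fires, +3 burnt)
Step 7: cell (5,1)='.' (+0 fires, +1 burnt)
  fire out at step 7

4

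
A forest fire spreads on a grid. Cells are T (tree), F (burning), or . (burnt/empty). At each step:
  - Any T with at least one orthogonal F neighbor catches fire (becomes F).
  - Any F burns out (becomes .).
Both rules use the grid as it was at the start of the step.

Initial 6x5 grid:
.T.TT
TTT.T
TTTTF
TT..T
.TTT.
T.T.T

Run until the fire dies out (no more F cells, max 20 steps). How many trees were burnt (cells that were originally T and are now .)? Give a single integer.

Step 1: +3 fires, +1 burnt (F count now 3)
Step 2: +2 fires, +3 burnt (F count now 2)
Step 3: +3 fires, +2 burnt (F count now 3)
Step 4: +3 fires, +3 burnt (F count now 3)
Step 5: +4 fires, +3 burnt (F count now 4)
Step 6: +1 fires, +4 burnt (F count now 1)
Step 7: +2 fires, +1 burnt (F count now 2)
Step 8: +0 fires, +2 burnt (F count now 0)
Fire out after step 8
Initially T: 20, now '.': 28
Total burnt (originally-T cells now '.'): 18

Answer: 18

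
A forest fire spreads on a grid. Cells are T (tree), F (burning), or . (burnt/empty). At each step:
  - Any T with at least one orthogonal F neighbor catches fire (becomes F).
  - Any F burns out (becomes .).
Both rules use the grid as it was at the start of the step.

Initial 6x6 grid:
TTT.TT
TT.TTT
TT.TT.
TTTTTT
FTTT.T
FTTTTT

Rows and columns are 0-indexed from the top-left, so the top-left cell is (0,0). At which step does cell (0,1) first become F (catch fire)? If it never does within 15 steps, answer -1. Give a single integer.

Step 1: cell (0,1)='T' (+3 fires, +2 burnt)
Step 2: cell (0,1)='T' (+4 fires, +3 burnt)
Step 3: cell (0,1)='T' (+5 fires, +4 burnt)
Step 4: cell (0,1)='T' (+4 fires, +5 burnt)
Step 5: cell (0,1)='F' (+4 fires, +4 burnt)
  -> target ignites at step 5
Step 6: cell (0,1)='.' (+5 fires, +4 burnt)
Step 7: cell (0,1)='.' (+1 fires, +5 burnt)
Step 8: cell (0,1)='.' (+2 fires, +1 burnt)
Step 9: cell (0,1)='.' (+1 fires, +2 burnt)
Step 10: cell (0,1)='.' (+0 fires, +1 burnt)
  fire out at step 10

5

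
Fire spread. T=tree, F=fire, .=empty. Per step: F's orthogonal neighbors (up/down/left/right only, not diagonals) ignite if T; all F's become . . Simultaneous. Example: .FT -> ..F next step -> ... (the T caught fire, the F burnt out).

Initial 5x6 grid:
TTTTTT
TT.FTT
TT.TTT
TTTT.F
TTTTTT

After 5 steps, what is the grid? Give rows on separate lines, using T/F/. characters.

Step 1: 5 trees catch fire, 2 burn out
  TTTFTT
  TT..FT
  TT.FTF
  TTTT..
  TTTTTF
Step 2: 6 trees catch fire, 5 burn out
  TTF.FT
  TT...F
  TT..F.
  TTTF..
  TTTTF.
Step 3: 4 trees catch fire, 6 burn out
  TF...F
  TT....
  TT....
  TTF...
  TTTF..
Step 4: 4 trees catch fire, 4 burn out
  F.....
  TF....
  TT....
  TF....
  TTF...
Step 5: 4 trees catch fire, 4 burn out
  ......
  F.....
  TF....
  F.....
  TF....

......
F.....
TF....
F.....
TF....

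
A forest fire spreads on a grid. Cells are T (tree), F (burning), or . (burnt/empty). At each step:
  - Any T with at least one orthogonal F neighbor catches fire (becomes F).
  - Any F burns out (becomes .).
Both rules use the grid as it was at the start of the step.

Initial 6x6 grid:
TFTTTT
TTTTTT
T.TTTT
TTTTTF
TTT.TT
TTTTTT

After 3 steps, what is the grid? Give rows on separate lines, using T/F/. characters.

Step 1: 6 trees catch fire, 2 burn out
  F.FTTT
  TFTTTT
  T.TTTF
  TTTTF.
  TTT.TF
  TTTTTT
Step 2: 8 trees catch fire, 6 burn out
  ...FTT
  F.FTTF
  T.TTF.
  TTTF..
  TTT.F.
  TTTTTF
Step 3: 9 trees catch fire, 8 burn out
  ....FF
  ...FF.
  F.FF..
  TTF...
  TTT...
  TTTTF.

....FF
...FF.
F.FF..
TTF...
TTT...
TTTTF.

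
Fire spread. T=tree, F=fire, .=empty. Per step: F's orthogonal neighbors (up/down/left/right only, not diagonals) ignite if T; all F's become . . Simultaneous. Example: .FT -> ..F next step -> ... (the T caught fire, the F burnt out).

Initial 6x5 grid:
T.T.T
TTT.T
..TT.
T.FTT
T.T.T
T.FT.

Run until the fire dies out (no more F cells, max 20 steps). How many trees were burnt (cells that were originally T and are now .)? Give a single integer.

Step 1: +4 fires, +2 burnt (F count now 4)
Step 2: +3 fires, +4 burnt (F count now 3)
Step 3: +3 fires, +3 burnt (F count now 3)
Step 4: +1 fires, +3 burnt (F count now 1)
Step 5: +1 fires, +1 burnt (F count now 1)
Step 6: +0 fires, +1 burnt (F count now 0)
Fire out after step 6
Initially T: 17, now '.': 25
Total burnt (originally-T cells now '.'): 12

Answer: 12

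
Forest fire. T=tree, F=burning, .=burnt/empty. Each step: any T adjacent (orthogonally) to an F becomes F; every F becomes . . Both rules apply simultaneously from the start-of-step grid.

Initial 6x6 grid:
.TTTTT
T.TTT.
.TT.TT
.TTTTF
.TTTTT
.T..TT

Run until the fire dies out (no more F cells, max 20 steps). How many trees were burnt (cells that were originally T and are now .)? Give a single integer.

Answer: 24

Derivation:
Step 1: +3 fires, +1 burnt (F count now 3)
Step 2: +4 fires, +3 burnt (F count now 4)
Step 3: +4 fires, +4 burnt (F count now 4)
Step 4: +5 fires, +4 burnt (F count now 5)
Step 5: +5 fires, +5 burnt (F count now 5)
Step 6: +2 fires, +5 burnt (F count now 2)
Step 7: +1 fires, +2 burnt (F count now 1)
Step 8: +0 fires, +1 burnt (F count now 0)
Fire out after step 8
Initially T: 25, now '.': 35
Total burnt (originally-T cells now '.'): 24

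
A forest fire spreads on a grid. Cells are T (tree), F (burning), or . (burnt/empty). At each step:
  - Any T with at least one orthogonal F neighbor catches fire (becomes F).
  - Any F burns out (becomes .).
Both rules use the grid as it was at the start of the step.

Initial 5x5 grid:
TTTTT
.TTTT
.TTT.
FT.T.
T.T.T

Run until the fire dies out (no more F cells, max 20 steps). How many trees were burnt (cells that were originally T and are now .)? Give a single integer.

Step 1: +2 fires, +1 burnt (F count now 2)
Step 2: +1 fires, +2 burnt (F count now 1)
Step 3: +2 fires, +1 burnt (F count now 2)
Step 4: +3 fires, +2 burnt (F count now 3)
Step 5: +4 fires, +3 burnt (F count now 4)
Step 6: +2 fires, +4 burnt (F count now 2)
Step 7: +1 fires, +2 burnt (F count now 1)
Step 8: +0 fires, +1 burnt (F count now 0)
Fire out after step 8
Initially T: 17, now '.': 23
Total burnt (originally-T cells now '.'): 15

Answer: 15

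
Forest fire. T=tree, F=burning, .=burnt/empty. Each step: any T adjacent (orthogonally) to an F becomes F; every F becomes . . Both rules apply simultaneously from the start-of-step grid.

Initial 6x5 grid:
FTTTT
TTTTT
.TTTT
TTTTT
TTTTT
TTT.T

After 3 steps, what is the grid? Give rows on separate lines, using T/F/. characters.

Step 1: 2 trees catch fire, 1 burn out
  .FTTT
  FTTTT
  .TTTT
  TTTTT
  TTTTT
  TTT.T
Step 2: 2 trees catch fire, 2 burn out
  ..FTT
  .FTTT
  .TTTT
  TTTTT
  TTTTT
  TTT.T
Step 3: 3 trees catch fire, 2 burn out
  ...FT
  ..FTT
  .FTTT
  TTTTT
  TTTTT
  TTT.T

...FT
..FTT
.FTTT
TTTTT
TTTTT
TTT.T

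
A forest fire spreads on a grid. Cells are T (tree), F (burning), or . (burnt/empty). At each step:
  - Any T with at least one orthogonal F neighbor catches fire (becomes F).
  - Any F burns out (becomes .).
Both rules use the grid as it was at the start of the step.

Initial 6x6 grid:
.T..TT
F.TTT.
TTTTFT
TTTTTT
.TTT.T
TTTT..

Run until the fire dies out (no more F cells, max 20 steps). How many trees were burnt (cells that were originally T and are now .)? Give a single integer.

Step 1: +5 fires, +2 burnt (F count now 5)
Step 2: +7 fires, +5 burnt (F count now 7)
Step 3: +6 fires, +7 burnt (F count now 6)
Step 4: +3 fires, +6 burnt (F count now 3)
Step 5: +2 fires, +3 burnt (F count now 2)
Step 6: +1 fires, +2 burnt (F count now 1)
Step 7: +0 fires, +1 burnt (F count now 0)
Fire out after step 7
Initially T: 25, now '.': 35
Total burnt (originally-T cells now '.'): 24

Answer: 24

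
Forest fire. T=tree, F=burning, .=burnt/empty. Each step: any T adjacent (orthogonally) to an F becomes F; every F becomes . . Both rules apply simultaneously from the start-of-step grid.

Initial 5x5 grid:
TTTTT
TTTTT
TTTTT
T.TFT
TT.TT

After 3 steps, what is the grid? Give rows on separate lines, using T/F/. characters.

Step 1: 4 trees catch fire, 1 burn out
  TTTTT
  TTTTT
  TTTFT
  T.F.F
  TT.FT
Step 2: 4 trees catch fire, 4 burn out
  TTTTT
  TTTFT
  TTF.F
  T....
  TT..F
Step 3: 4 trees catch fire, 4 burn out
  TTTFT
  TTF.F
  TF...
  T....
  TT...

TTTFT
TTF.F
TF...
T....
TT...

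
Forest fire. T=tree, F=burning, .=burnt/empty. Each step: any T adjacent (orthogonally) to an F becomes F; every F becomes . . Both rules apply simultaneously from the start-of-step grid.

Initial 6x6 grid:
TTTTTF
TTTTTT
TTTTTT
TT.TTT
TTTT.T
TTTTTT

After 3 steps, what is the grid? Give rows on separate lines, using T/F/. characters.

Step 1: 2 trees catch fire, 1 burn out
  TTTTF.
  TTTTTF
  TTTTTT
  TT.TTT
  TTTT.T
  TTTTTT
Step 2: 3 trees catch fire, 2 burn out
  TTTF..
  TTTTF.
  TTTTTF
  TT.TTT
  TTTT.T
  TTTTTT
Step 3: 4 trees catch fire, 3 burn out
  TTF...
  TTTF..
  TTTTF.
  TT.TTF
  TTTT.T
  TTTTTT

TTF...
TTTF..
TTTTF.
TT.TTF
TTTT.T
TTTTTT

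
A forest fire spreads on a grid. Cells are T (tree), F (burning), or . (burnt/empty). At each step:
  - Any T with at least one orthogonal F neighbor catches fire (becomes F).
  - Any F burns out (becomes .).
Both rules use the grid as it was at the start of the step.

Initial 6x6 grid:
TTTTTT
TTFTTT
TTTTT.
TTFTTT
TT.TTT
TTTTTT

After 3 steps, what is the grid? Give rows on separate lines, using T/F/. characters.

Step 1: 6 trees catch fire, 2 burn out
  TTFTTT
  TF.FTT
  TTFTT.
  TF.FTT
  TT.TTT
  TTTTTT
Step 2: 10 trees catch fire, 6 burn out
  TF.FTT
  F...FT
  TF.FT.
  F...FT
  TF.FTT
  TTTTTT
Step 3: 10 trees catch fire, 10 burn out
  F...FT
  .....F
  F...F.
  .....F
  F...FT
  TFTFTT

F...FT
.....F
F...F.
.....F
F...FT
TFTFTT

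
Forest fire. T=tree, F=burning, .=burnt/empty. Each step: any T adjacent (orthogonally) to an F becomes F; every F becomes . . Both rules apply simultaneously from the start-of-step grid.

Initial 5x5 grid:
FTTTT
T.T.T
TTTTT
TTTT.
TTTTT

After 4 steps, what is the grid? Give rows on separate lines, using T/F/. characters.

Step 1: 2 trees catch fire, 1 burn out
  .FTTT
  F.T.T
  TTTTT
  TTTT.
  TTTTT
Step 2: 2 trees catch fire, 2 burn out
  ..FTT
  ..T.T
  FTTTT
  TTTT.
  TTTTT
Step 3: 4 trees catch fire, 2 burn out
  ...FT
  ..F.T
  .FTTT
  FTTT.
  TTTTT
Step 4: 4 trees catch fire, 4 burn out
  ....F
  ....T
  ..FTT
  .FTT.
  FTTTT

....F
....T
..FTT
.FTT.
FTTTT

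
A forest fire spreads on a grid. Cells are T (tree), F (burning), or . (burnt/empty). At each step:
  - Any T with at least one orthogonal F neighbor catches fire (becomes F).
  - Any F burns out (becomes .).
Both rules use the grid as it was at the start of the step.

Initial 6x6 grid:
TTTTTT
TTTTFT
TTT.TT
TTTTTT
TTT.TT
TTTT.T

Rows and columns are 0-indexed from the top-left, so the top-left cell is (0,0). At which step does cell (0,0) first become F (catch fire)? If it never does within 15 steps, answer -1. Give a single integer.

Step 1: cell (0,0)='T' (+4 fires, +1 burnt)
Step 2: cell (0,0)='T' (+5 fires, +4 burnt)
Step 3: cell (0,0)='T' (+6 fires, +5 burnt)
Step 4: cell (0,0)='T' (+5 fires, +6 burnt)
Step 5: cell (0,0)='F' (+5 fires, +5 burnt)
  -> target ignites at step 5
Step 6: cell (0,0)='.' (+3 fires, +5 burnt)
Step 7: cell (0,0)='.' (+3 fires, +3 burnt)
Step 8: cell (0,0)='.' (+1 fires, +3 burnt)
Step 9: cell (0,0)='.' (+0 fires, +1 burnt)
  fire out at step 9

5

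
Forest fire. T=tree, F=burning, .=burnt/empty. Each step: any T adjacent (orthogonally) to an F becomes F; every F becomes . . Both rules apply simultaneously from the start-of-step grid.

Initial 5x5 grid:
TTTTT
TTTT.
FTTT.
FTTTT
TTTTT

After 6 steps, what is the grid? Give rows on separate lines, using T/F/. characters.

Step 1: 4 trees catch fire, 2 burn out
  TTTTT
  FTTT.
  .FTT.
  .FTTT
  FTTTT
Step 2: 5 trees catch fire, 4 burn out
  FTTTT
  .FTT.
  ..FT.
  ..FTT
  .FTTT
Step 3: 5 trees catch fire, 5 burn out
  .FTTT
  ..FT.
  ...F.
  ...FT
  ..FTT
Step 4: 4 trees catch fire, 5 burn out
  ..FTT
  ...F.
  .....
  ....F
  ...FT
Step 5: 2 trees catch fire, 4 burn out
  ...FT
  .....
  .....
  .....
  ....F
Step 6: 1 trees catch fire, 2 burn out
  ....F
  .....
  .....
  .....
  .....

....F
.....
.....
.....
.....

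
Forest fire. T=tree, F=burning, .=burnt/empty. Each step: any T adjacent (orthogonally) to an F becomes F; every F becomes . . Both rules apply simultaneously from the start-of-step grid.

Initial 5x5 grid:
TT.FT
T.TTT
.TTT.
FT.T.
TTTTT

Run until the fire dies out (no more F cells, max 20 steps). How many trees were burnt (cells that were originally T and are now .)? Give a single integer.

Step 1: +4 fires, +2 burnt (F count now 4)
Step 2: +5 fires, +4 burnt (F count now 5)
Step 3: +3 fires, +5 burnt (F count now 3)
Step 4: +1 fires, +3 burnt (F count now 1)
Step 5: +1 fires, +1 burnt (F count now 1)
Step 6: +0 fires, +1 burnt (F count now 0)
Fire out after step 6
Initially T: 17, now '.': 22
Total burnt (originally-T cells now '.'): 14

Answer: 14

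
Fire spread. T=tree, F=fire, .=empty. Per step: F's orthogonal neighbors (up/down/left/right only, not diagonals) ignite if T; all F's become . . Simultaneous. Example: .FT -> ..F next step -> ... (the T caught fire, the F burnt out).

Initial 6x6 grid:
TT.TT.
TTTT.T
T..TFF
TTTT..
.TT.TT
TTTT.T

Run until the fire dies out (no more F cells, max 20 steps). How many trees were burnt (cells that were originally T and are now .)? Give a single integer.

Step 1: +2 fires, +2 burnt (F count now 2)
Step 2: +2 fires, +2 burnt (F count now 2)
Step 3: +3 fires, +2 burnt (F count now 3)
Step 4: +4 fires, +3 burnt (F count now 4)
Step 5: +5 fires, +4 burnt (F count now 5)
Step 6: +4 fires, +5 burnt (F count now 4)
Step 7: +1 fires, +4 burnt (F count now 1)
Step 8: +0 fires, +1 burnt (F count now 0)
Fire out after step 8
Initially T: 24, now '.': 33
Total burnt (originally-T cells now '.'): 21

Answer: 21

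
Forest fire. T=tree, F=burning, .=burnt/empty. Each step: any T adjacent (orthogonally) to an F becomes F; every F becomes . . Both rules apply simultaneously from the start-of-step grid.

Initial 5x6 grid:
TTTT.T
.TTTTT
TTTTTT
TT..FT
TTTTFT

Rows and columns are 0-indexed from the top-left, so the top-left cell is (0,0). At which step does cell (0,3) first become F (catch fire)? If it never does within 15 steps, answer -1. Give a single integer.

Step 1: cell (0,3)='T' (+4 fires, +2 burnt)
Step 2: cell (0,3)='T' (+4 fires, +4 burnt)
Step 3: cell (0,3)='T' (+4 fires, +4 burnt)
Step 4: cell (0,3)='F' (+6 fires, +4 burnt)
  -> target ignites at step 4
Step 5: cell (0,3)='.' (+4 fires, +6 burnt)
Step 6: cell (0,3)='.' (+1 fires, +4 burnt)
Step 7: cell (0,3)='.' (+1 fires, +1 burnt)
Step 8: cell (0,3)='.' (+0 fires, +1 burnt)
  fire out at step 8

4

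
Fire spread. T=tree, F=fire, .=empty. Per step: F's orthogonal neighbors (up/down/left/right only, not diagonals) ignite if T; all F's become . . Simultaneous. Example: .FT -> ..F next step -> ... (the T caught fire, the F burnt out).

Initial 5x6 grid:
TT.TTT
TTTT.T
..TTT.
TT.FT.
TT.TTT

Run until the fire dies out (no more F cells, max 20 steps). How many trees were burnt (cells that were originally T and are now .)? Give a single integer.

Step 1: +3 fires, +1 burnt (F count now 3)
Step 2: +4 fires, +3 burnt (F count now 4)
Step 3: +3 fires, +4 burnt (F count now 3)
Step 4: +2 fires, +3 burnt (F count now 2)
Step 5: +3 fires, +2 burnt (F count now 3)
Step 6: +2 fires, +3 burnt (F count now 2)
Step 7: +0 fires, +2 burnt (F count now 0)
Fire out after step 7
Initially T: 21, now '.': 26
Total burnt (originally-T cells now '.'): 17

Answer: 17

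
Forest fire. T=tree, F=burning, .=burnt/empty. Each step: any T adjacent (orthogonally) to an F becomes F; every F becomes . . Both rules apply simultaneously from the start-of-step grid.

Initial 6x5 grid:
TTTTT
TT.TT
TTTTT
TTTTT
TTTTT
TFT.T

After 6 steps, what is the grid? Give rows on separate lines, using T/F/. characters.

Step 1: 3 trees catch fire, 1 burn out
  TTTTT
  TT.TT
  TTTTT
  TTTTT
  TFTTT
  F.F.T
Step 2: 3 trees catch fire, 3 burn out
  TTTTT
  TT.TT
  TTTTT
  TFTTT
  F.FTT
  ....T
Step 3: 4 trees catch fire, 3 burn out
  TTTTT
  TT.TT
  TFTTT
  F.FTT
  ...FT
  ....T
Step 4: 5 trees catch fire, 4 burn out
  TTTTT
  TF.TT
  F.FTT
  ...FT
  ....F
  ....T
Step 5: 5 trees catch fire, 5 burn out
  TFTTT
  F..TT
  ...FT
  ....F
  .....
  ....F
Step 6: 4 trees catch fire, 5 burn out
  F.FTT
  ...FT
  ....F
  .....
  .....
  .....

F.FTT
...FT
....F
.....
.....
.....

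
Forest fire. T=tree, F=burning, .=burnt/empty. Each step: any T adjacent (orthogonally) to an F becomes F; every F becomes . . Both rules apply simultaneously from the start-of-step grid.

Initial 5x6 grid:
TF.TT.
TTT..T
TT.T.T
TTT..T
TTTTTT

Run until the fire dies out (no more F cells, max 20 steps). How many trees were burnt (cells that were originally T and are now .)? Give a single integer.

Step 1: +2 fires, +1 burnt (F count now 2)
Step 2: +3 fires, +2 burnt (F count now 3)
Step 3: +2 fires, +3 burnt (F count now 2)
Step 4: +3 fires, +2 burnt (F count now 3)
Step 5: +2 fires, +3 burnt (F count now 2)
Step 6: +1 fires, +2 burnt (F count now 1)
Step 7: +1 fires, +1 burnt (F count now 1)
Step 8: +1 fires, +1 burnt (F count now 1)
Step 9: +1 fires, +1 burnt (F count now 1)
Step 10: +1 fires, +1 burnt (F count now 1)
Step 11: +1 fires, +1 burnt (F count now 1)
Step 12: +0 fires, +1 burnt (F count now 0)
Fire out after step 12
Initially T: 21, now '.': 27
Total burnt (originally-T cells now '.'): 18

Answer: 18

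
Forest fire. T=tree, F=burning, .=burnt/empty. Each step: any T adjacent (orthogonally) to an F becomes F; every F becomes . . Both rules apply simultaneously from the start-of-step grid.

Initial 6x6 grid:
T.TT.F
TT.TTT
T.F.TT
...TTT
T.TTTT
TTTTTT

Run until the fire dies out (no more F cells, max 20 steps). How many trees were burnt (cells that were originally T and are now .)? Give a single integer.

Answer: 21

Derivation:
Step 1: +1 fires, +2 burnt (F count now 1)
Step 2: +2 fires, +1 burnt (F count now 2)
Step 3: +3 fires, +2 burnt (F count now 3)
Step 4: +3 fires, +3 burnt (F count now 3)
Step 5: +4 fires, +3 burnt (F count now 4)
Step 6: +2 fires, +4 burnt (F count now 2)
Step 7: +2 fires, +2 burnt (F count now 2)
Step 8: +1 fires, +2 burnt (F count now 1)
Step 9: +1 fires, +1 burnt (F count now 1)
Step 10: +1 fires, +1 burnt (F count now 1)
Step 11: +1 fires, +1 burnt (F count now 1)
Step 12: +0 fires, +1 burnt (F count now 0)
Fire out after step 12
Initially T: 25, now '.': 32
Total burnt (originally-T cells now '.'): 21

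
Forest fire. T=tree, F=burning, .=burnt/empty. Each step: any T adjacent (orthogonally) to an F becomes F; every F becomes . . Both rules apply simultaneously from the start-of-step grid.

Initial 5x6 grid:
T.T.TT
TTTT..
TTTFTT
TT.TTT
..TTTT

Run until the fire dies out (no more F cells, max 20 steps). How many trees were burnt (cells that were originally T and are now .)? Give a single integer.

Step 1: +4 fires, +1 burnt (F count now 4)
Step 2: +5 fires, +4 burnt (F count now 5)
Step 3: +7 fires, +5 burnt (F count now 7)
Step 4: +3 fires, +7 burnt (F count now 3)
Step 5: +1 fires, +3 burnt (F count now 1)
Step 6: +0 fires, +1 burnt (F count now 0)
Fire out after step 6
Initially T: 22, now '.': 28
Total burnt (originally-T cells now '.'): 20

Answer: 20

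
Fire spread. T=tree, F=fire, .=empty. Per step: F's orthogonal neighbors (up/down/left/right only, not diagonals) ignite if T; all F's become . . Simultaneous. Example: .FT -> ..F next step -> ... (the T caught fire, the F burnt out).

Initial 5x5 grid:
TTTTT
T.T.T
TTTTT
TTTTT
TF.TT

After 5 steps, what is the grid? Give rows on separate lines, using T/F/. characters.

Step 1: 2 trees catch fire, 1 burn out
  TTTTT
  T.T.T
  TTTTT
  TFTTT
  F..TT
Step 2: 3 trees catch fire, 2 burn out
  TTTTT
  T.T.T
  TFTTT
  F.FTT
  ...TT
Step 3: 3 trees catch fire, 3 burn out
  TTTTT
  T.T.T
  F.FTT
  ...FT
  ...TT
Step 4: 5 trees catch fire, 3 burn out
  TTTTT
  F.F.T
  ...FT
  ....F
  ...FT
Step 5: 4 trees catch fire, 5 burn out
  FTFTT
  ....T
  ....F
  .....
  ....F

FTFTT
....T
....F
.....
....F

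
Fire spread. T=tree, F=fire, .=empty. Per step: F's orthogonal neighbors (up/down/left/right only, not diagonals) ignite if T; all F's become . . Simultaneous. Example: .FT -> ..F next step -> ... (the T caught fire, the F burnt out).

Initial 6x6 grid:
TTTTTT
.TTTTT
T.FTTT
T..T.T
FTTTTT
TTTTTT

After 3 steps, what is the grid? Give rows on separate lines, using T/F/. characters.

Step 1: 5 trees catch fire, 2 burn out
  TTTTTT
  .TFTTT
  T..FTT
  F..T.T
  .FTTTT
  FTTTTT
Step 2: 8 trees catch fire, 5 burn out
  TTFTTT
  .F.FTT
  F...FT
  ...F.T
  ..FTTT
  .FTTTT
Step 3: 6 trees catch fire, 8 burn out
  TF.FTT
  ....FT
  .....F
  .....T
  ...FTT
  ..FTTT

TF.FTT
....FT
.....F
.....T
...FTT
..FTTT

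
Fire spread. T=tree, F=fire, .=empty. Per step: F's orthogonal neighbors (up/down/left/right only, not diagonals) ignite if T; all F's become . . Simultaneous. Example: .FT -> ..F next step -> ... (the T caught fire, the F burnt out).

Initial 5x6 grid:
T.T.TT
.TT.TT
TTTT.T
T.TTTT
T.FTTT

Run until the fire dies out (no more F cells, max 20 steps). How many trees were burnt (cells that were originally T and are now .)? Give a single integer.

Answer: 21

Derivation:
Step 1: +2 fires, +1 burnt (F count now 2)
Step 2: +3 fires, +2 burnt (F count now 3)
Step 3: +5 fires, +3 burnt (F count now 5)
Step 4: +4 fires, +5 burnt (F count now 4)
Step 5: +2 fires, +4 burnt (F count now 2)
Step 6: +2 fires, +2 burnt (F count now 2)
Step 7: +2 fires, +2 burnt (F count now 2)
Step 8: +1 fires, +2 burnt (F count now 1)
Step 9: +0 fires, +1 burnt (F count now 0)
Fire out after step 9
Initially T: 22, now '.': 29
Total burnt (originally-T cells now '.'): 21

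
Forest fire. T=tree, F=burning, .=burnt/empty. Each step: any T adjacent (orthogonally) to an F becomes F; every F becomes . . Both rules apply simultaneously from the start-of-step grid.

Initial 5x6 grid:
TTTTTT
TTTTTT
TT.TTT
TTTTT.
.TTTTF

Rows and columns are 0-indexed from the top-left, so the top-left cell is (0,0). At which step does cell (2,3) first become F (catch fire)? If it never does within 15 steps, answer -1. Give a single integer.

Step 1: cell (2,3)='T' (+1 fires, +1 burnt)
Step 2: cell (2,3)='T' (+2 fires, +1 burnt)
Step 3: cell (2,3)='T' (+3 fires, +2 burnt)
Step 4: cell (2,3)='F' (+5 fires, +3 burnt)
  -> target ignites at step 4
Step 5: cell (2,3)='.' (+4 fires, +5 burnt)
Step 6: cell (2,3)='.' (+5 fires, +4 burnt)
Step 7: cell (2,3)='.' (+3 fires, +5 burnt)
Step 8: cell (2,3)='.' (+2 fires, +3 burnt)
Step 9: cell (2,3)='.' (+1 fires, +2 burnt)
Step 10: cell (2,3)='.' (+0 fires, +1 burnt)
  fire out at step 10

4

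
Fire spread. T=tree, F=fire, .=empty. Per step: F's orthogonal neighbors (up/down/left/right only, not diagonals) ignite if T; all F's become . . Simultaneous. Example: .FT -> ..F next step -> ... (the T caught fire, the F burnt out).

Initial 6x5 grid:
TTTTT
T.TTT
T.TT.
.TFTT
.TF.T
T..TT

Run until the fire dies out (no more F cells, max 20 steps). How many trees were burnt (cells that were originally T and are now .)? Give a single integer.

Step 1: +4 fires, +2 burnt (F count now 4)
Step 2: +3 fires, +4 burnt (F count now 3)
Step 3: +3 fires, +3 burnt (F count now 3)
Step 4: +4 fires, +3 burnt (F count now 4)
Step 5: +3 fires, +4 burnt (F count now 3)
Step 6: +1 fires, +3 burnt (F count now 1)
Step 7: +1 fires, +1 burnt (F count now 1)
Step 8: +0 fires, +1 burnt (F count now 0)
Fire out after step 8
Initially T: 20, now '.': 29
Total burnt (originally-T cells now '.'): 19

Answer: 19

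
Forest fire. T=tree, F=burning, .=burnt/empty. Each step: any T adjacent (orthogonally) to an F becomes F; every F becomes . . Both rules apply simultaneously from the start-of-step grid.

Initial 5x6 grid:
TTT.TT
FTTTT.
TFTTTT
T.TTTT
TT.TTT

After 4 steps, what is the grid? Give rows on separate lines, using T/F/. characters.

Step 1: 4 trees catch fire, 2 burn out
  FTT.TT
  .FTTT.
  F.FTTT
  T.TTTT
  TT.TTT
Step 2: 5 trees catch fire, 4 burn out
  .FT.TT
  ..FTT.
  ...FTT
  F.FTTT
  TT.TTT
Step 3: 5 trees catch fire, 5 burn out
  ..F.TT
  ...FT.
  ....FT
  ...FTT
  FT.TTT
Step 4: 5 trees catch fire, 5 burn out
  ....TT
  ....F.
  .....F
  ....FT
  .F.FTT

....TT
....F.
.....F
....FT
.F.FTT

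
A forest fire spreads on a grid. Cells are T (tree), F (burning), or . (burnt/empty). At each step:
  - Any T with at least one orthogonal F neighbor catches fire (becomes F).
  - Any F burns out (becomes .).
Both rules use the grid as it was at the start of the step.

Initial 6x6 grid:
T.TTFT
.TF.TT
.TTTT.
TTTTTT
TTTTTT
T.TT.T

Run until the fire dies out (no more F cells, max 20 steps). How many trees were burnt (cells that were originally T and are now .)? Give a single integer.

Step 1: +6 fires, +2 burnt (F count now 6)
Step 2: +5 fires, +6 burnt (F count now 5)
Step 3: +4 fires, +5 burnt (F count now 4)
Step 4: +6 fires, +4 burnt (F count now 6)
Step 5: +3 fires, +6 burnt (F count now 3)
Step 6: +2 fires, +3 burnt (F count now 2)
Step 7: +0 fires, +2 burnt (F count now 0)
Fire out after step 7
Initially T: 27, now '.': 35
Total burnt (originally-T cells now '.'): 26

Answer: 26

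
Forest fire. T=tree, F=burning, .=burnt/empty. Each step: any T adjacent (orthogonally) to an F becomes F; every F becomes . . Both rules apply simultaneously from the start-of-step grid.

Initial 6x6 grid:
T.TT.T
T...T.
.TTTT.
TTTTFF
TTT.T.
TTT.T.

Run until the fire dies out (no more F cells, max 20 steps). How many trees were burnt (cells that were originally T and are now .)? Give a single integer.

Answer: 17

Derivation:
Step 1: +3 fires, +2 burnt (F count now 3)
Step 2: +4 fires, +3 burnt (F count now 4)
Step 3: +3 fires, +4 burnt (F count now 3)
Step 4: +4 fires, +3 burnt (F count now 4)
Step 5: +2 fires, +4 burnt (F count now 2)
Step 6: +1 fires, +2 burnt (F count now 1)
Step 7: +0 fires, +1 burnt (F count now 0)
Fire out after step 7
Initially T: 22, now '.': 31
Total burnt (originally-T cells now '.'): 17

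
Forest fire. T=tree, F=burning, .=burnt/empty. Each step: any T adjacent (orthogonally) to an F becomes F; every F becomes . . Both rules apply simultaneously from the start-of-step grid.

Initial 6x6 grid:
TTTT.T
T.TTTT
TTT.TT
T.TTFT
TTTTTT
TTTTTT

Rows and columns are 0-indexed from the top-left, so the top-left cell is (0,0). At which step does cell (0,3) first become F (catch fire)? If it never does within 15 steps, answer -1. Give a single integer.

Step 1: cell (0,3)='T' (+4 fires, +1 burnt)
Step 2: cell (0,3)='T' (+6 fires, +4 burnt)
Step 3: cell (0,3)='T' (+6 fires, +6 burnt)
Step 4: cell (0,3)='F' (+6 fires, +6 burnt)
  -> target ignites at step 4
Step 5: cell (0,3)='.' (+4 fires, +6 burnt)
Step 6: cell (0,3)='.' (+4 fires, +4 burnt)
Step 7: cell (0,3)='.' (+1 fires, +4 burnt)
Step 8: cell (0,3)='.' (+0 fires, +1 burnt)
  fire out at step 8

4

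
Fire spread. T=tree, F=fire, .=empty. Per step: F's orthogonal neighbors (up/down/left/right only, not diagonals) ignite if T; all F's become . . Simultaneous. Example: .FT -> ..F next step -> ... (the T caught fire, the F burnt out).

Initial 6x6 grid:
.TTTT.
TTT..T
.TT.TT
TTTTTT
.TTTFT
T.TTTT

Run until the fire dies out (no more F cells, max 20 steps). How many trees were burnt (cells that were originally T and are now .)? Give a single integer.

Answer: 26

Derivation:
Step 1: +4 fires, +1 burnt (F count now 4)
Step 2: +6 fires, +4 burnt (F count now 6)
Step 3: +4 fires, +6 burnt (F count now 4)
Step 4: +3 fires, +4 burnt (F count now 3)
Step 5: +3 fires, +3 burnt (F count now 3)
Step 6: +2 fires, +3 burnt (F count now 2)
Step 7: +3 fires, +2 burnt (F count now 3)
Step 8: +1 fires, +3 burnt (F count now 1)
Step 9: +0 fires, +1 burnt (F count now 0)
Fire out after step 9
Initially T: 27, now '.': 35
Total burnt (originally-T cells now '.'): 26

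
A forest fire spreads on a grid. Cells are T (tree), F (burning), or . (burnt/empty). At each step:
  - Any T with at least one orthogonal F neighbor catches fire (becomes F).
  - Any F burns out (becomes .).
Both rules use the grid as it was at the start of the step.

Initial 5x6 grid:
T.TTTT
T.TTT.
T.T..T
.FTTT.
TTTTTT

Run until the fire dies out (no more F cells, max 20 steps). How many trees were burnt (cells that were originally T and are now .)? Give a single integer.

Step 1: +2 fires, +1 burnt (F count now 2)
Step 2: +4 fires, +2 burnt (F count now 4)
Step 3: +3 fires, +4 burnt (F count now 3)
Step 4: +3 fires, +3 burnt (F count now 3)
Step 5: +3 fires, +3 burnt (F count now 3)
Step 6: +1 fires, +3 burnt (F count now 1)
Step 7: +1 fires, +1 burnt (F count now 1)
Step 8: +0 fires, +1 burnt (F count now 0)
Fire out after step 8
Initially T: 21, now '.': 26
Total burnt (originally-T cells now '.'): 17

Answer: 17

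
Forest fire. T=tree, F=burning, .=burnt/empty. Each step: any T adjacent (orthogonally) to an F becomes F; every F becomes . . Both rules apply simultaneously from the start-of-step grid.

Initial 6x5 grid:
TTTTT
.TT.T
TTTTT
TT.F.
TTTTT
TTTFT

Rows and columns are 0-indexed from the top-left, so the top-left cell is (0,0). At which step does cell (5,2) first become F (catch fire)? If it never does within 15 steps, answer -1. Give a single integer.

Step 1: cell (5,2)='F' (+4 fires, +2 burnt)
  -> target ignites at step 1
Step 2: cell (5,2)='.' (+5 fires, +4 burnt)
Step 3: cell (5,2)='.' (+5 fires, +5 burnt)
Step 4: cell (5,2)='.' (+6 fires, +5 burnt)
Step 5: cell (5,2)='.' (+3 fires, +6 burnt)
Step 6: cell (5,2)='.' (+1 fires, +3 burnt)
Step 7: cell (5,2)='.' (+0 fires, +1 burnt)
  fire out at step 7

1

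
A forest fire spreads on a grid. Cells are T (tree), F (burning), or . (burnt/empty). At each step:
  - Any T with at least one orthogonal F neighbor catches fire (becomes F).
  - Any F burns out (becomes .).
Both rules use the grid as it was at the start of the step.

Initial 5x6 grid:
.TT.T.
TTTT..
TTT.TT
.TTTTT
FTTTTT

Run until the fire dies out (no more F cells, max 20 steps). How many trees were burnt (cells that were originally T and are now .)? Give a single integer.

Step 1: +1 fires, +1 burnt (F count now 1)
Step 2: +2 fires, +1 burnt (F count now 2)
Step 3: +3 fires, +2 burnt (F count now 3)
Step 4: +5 fires, +3 burnt (F count now 5)
Step 5: +5 fires, +5 burnt (F count now 5)
Step 6: +4 fires, +5 burnt (F count now 4)
Step 7: +1 fires, +4 burnt (F count now 1)
Step 8: +0 fires, +1 burnt (F count now 0)
Fire out after step 8
Initially T: 22, now '.': 29
Total burnt (originally-T cells now '.'): 21

Answer: 21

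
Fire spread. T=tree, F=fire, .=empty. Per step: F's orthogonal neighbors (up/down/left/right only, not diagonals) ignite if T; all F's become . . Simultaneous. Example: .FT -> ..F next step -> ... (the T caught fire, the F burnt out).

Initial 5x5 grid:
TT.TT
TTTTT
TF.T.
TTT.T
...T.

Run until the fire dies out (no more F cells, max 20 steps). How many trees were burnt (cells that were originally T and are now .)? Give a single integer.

Answer: 14

Derivation:
Step 1: +3 fires, +1 burnt (F count now 3)
Step 2: +5 fires, +3 burnt (F count now 5)
Step 3: +2 fires, +5 burnt (F count now 2)
Step 4: +3 fires, +2 burnt (F count now 3)
Step 5: +1 fires, +3 burnt (F count now 1)
Step 6: +0 fires, +1 burnt (F count now 0)
Fire out after step 6
Initially T: 16, now '.': 23
Total burnt (originally-T cells now '.'): 14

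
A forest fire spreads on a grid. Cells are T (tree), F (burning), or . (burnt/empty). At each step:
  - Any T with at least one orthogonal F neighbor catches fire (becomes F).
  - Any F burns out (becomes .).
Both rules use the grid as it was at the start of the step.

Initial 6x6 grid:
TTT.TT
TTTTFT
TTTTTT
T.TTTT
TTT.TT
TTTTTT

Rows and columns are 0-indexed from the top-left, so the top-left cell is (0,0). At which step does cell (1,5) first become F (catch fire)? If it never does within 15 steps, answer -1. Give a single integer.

Step 1: cell (1,5)='F' (+4 fires, +1 burnt)
  -> target ignites at step 1
Step 2: cell (1,5)='.' (+5 fires, +4 burnt)
Step 3: cell (1,5)='.' (+6 fires, +5 burnt)
Step 4: cell (1,5)='.' (+6 fires, +6 burnt)
Step 5: cell (1,5)='.' (+5 fires, +6 burnt)
Step 6: cell (1,5)='.' (+3 fires, +5 burnt)
Step 7: cell (1,5)='.' (+2 fires, +3 burnt)
Step 8: cell (1,5)='.' (+1 fires, +2 burnt)
Step 9: cell (1,5)='.' (+0 fires, +1 burnt)
  fire out at step 9

1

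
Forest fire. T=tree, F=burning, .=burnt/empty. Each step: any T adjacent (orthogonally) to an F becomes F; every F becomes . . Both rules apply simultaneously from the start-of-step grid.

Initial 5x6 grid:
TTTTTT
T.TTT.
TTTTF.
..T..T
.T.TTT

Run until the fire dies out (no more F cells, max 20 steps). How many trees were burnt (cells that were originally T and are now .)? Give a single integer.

Answer: 15

Derivation:
Step 1: +2 fires, +1 burnt (F count now 2)
Step 2: +3 fires, +2 burnt (F count now 3)
Step 3: +5 fires, +3 burnt (F count now 5)
Step 4: +2 fires, +5 burnt (F count now 2)
Step 5: +2 fires, +2 burnt (F count now 2)
Step 6: +1 fires, +2 burnt (F count now 1)
Step 7: +0 fires, +1 burnt (F count now 0)
Fire out after step 7
Initially T: 20, now '.': 25
Total burnt (originally-T cells now '.'): 15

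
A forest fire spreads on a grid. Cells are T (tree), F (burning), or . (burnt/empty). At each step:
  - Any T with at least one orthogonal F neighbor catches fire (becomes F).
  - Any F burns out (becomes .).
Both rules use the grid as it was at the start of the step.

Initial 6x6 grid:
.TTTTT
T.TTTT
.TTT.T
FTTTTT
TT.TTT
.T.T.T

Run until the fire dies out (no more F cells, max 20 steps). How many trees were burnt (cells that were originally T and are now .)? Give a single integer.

Step 1: +2 fires, +1 burnt (F count now 2)
Step 2: +3 fires, +2 burnt (F count now 3)
Step 3: +3 fires, +3 burnt (F count now 3)
Step 4: +4 fires, +3 burnt (F count now 4)
Step 5: +5 fires, +4 burnt (F count now 5)
Step 6: +5 fires, +5 burnt (F count now 5)
Step 7: +3 fires, +5 burnt (F count now 3)
Step 8: +1 fires, +3 burnt (F count now 1)
Step 9: +0 fires, +1 burnt (F count now 0)
Fire out after step 9
Initially T: 27, now '.': 35
Total burnt (originally-T cells now '.'): 26

Answer: 26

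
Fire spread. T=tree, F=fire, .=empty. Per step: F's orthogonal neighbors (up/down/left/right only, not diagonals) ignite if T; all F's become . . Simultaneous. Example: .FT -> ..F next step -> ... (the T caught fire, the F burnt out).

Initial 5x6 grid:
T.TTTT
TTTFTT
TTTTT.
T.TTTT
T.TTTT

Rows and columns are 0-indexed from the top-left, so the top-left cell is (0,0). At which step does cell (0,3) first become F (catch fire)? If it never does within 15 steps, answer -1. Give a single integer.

Step 1: cell (0,3)='F' (+4 fires, +1 burnt)
  -> target ignites at step 1
Step 2: cell (0,3)='.' (+7 fires, +4 burnt)
Step 3: cell (0,3)='.' (+6 fires, +7 burnt)
Step 4: cell (0,3)='.' (+5 fires, +6 burnt)
Step 5: cell (0,3)='.' (+2 fires, +5 burnt)
Step 6: cell (0,3)='.' (+1 fires, +2 burnt)
Step 7: cell (0,3)='.' (+0 fires, +1 burnt)
  fire out at step 7

1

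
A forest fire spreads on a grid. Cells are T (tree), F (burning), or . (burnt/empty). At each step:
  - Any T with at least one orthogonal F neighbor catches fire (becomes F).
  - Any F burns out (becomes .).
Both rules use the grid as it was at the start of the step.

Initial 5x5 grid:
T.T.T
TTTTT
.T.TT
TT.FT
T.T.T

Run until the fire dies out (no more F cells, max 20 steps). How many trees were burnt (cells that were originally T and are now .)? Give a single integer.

Answer: 16

Derivation:
Step 1: +2 fires, +1 burnt (F count now 2)
Step 2: +3 fires, +2 burnt (F count now 3)
Step 3: +2 fires, +3 burnt (F count now 2)
Step 4: +3 fires, +2 burnt (F count now 3)
Step 5: +2 fires, +3 burnt (F count now 2)
Step 6: +2 fires, +2 burnt (F count now 2)
Step 7: +1 fires, +2 burnt (F count now 1)
Step 8: +1 fires, +1 burnt (F count now 1)
Step 9: +0 fires, +1 burnt (F count now 0)
Fire out after step 9
Initially T: 17, now '.': 24
Total burnt (originally-T cells now '.'): 16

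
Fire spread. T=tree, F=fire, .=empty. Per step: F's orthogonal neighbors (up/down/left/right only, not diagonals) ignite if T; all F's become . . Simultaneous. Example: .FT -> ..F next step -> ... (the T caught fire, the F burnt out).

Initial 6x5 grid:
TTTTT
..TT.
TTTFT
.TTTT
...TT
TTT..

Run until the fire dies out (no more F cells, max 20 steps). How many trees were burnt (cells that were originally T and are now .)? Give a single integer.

Step 1: +4 fires, +1 burnt (F count now 4)
Step 2: +6 fires, +4 burnt (F count now 6)
Step 3: +5 fires, +6 burnt (F count now 5)
Step 4: +1 fires, +5 burnt (F count now 1)
Step 5: +1 fires, +1 burnt (F count now 1)
Step 6: +0 fires, +1 burnt (F count now 0)
Fire out after step 6
Initially T: 20, now '.': 27
Total burnt (originally-T cells now '.'): 17

Answer: 17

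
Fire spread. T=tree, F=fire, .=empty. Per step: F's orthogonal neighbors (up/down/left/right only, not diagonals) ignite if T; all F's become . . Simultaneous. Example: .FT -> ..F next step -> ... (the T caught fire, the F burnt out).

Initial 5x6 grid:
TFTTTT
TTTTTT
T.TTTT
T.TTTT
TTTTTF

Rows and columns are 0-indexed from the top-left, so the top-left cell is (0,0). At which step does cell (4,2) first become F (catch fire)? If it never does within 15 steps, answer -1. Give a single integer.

Step 1: cell (4,2)='T' (+5 fires, +2 burnt)
Step 2: cell (4,2)='T' (+6 fires, +5 burnt)
Step 3: cell (4,2)='F' (+8 fires, +6 burnt)
  -> target ignites at step 3
Step 4: cell (4,2)='.' (+6 fires, +8 burnt)
Step 5: cell (4,2)='.' (+1 fires, +6 burnt)
Step 6: cell (4,2)='.' (+0 fires, +1 burnt)
  fire out at step 6

3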